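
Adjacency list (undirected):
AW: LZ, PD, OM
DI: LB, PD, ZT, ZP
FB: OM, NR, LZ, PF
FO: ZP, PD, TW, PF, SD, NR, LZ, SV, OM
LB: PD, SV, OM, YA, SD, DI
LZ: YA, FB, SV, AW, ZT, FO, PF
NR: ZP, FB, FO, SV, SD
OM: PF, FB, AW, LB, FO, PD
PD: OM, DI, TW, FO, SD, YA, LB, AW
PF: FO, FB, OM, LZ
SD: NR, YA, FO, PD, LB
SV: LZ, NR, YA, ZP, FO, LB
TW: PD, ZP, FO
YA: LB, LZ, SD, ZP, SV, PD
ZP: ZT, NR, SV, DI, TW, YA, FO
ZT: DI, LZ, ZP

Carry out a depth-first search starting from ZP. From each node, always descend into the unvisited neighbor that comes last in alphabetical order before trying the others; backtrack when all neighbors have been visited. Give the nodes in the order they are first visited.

ZP → ZT → LZ → YA → SV → NR → SD → PD → TW → FO → PF → OM → LB → DI → FB → AW

Visit ZP
ZP → ZT
ZT → LZ
LZ → YA
YA → SV
SV → NR
NR → SD
SD → PD
PD → TW
TW → FO
FO → PF
PF → OM
OM → LB
LB → DI
OM → FB
OM → AW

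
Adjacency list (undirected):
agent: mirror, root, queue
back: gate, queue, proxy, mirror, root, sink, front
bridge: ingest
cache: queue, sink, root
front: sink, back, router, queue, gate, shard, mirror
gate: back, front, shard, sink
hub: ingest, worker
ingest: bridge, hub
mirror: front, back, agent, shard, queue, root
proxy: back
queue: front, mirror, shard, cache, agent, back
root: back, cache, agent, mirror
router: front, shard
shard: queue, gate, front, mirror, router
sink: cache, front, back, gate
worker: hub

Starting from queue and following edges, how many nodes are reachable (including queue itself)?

12

BFS from queue visits: queue, shard, mirror, front, cache, back, agent, router, gate, root, sink, proxy
Reachable nodes: 12 of 16 total.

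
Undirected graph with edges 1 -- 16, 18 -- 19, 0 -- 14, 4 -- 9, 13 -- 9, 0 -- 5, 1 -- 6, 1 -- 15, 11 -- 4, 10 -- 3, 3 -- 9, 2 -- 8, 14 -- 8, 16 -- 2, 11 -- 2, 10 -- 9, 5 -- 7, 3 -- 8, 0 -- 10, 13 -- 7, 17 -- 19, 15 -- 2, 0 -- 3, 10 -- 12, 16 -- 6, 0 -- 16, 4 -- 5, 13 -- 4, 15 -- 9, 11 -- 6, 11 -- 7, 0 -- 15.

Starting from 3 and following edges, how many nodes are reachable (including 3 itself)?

BFS from 3 visits: 3, 0, 8, 9, 10, 5, 14, 15, 16, 2, 4, 13, 12, 7, 1, 6, 11
Reachable nodes: 17 of 20 total.

17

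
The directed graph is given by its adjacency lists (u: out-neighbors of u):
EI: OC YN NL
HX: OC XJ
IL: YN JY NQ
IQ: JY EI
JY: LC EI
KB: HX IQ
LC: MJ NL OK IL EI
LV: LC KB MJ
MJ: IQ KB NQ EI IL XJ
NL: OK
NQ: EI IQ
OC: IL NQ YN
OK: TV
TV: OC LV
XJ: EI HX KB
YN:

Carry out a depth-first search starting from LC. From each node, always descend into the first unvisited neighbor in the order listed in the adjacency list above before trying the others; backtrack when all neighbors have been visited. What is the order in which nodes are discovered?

Visit LC
LC → MJ
MJ → IQ
IQ → JY
JY → EI
EI → OC
OC → IL
IL → YN
IL → NQ
EI → NL
NL → OK
OK → TV
TV → LV
LV → KB
KB → HX
HX → XJ

LC -> MJ -> IQ -> JY -> EI -> OC -> IL -> YN -> NQ -> NL -> OK -> TV -> LV -> KB -> HX -> XJ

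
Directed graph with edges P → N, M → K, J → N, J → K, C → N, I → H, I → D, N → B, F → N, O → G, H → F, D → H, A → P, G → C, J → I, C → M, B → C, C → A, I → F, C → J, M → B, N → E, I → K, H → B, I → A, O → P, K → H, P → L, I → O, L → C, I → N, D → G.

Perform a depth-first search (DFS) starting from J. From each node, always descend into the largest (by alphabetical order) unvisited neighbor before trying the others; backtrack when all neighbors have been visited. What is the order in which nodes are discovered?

Visit J
J → N
N → E
N → B
B → C
C → M
M → K
K → H
H → F
C → A
A → P
P → L
J → I
I → O
O → G
I → D

J, N, E, B, C, M, K, H, F, A, P, L, I, O, G, D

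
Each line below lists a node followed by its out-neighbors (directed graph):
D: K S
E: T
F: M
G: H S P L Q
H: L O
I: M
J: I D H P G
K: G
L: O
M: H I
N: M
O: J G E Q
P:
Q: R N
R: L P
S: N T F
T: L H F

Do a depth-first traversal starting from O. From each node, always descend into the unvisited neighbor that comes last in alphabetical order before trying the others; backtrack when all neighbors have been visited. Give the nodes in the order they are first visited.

O, Q, R, P, L, N, M, I, H, J, G, S, T, F, D, K, E

Visit O
O → Q
Q → R
R → P
R → L
Q → N
N → M
M → I
M → H
O → J
J → G
G → S
S → T
T → F
J → D
D → K
O → E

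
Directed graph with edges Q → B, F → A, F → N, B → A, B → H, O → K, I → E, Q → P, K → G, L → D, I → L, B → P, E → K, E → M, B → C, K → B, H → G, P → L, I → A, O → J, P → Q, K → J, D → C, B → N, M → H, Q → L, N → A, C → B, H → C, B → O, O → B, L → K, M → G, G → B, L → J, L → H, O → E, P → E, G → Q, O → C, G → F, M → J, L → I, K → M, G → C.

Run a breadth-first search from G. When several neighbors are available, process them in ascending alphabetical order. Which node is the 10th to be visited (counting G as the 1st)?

Visit G; enqueue B, C, F, Q → queue [B, C, F, Q]
Visit B; enqueue A, H, N, O, P → queue [C, F, Q, A, H, N, O, P]
Visit C → queue [F, Q, A, H, N, O, P]
Visit F → queue [Q, A, H, N, O, P]
Visit Q; enqueue L → queue [A, H, N, O, P, L]
Visit A → queue [H, N, O, P, L]
Visit H → queue [N, O, P, L]
Visit N → queue [O, P, L]
Visit O; enqueue E, J, K → queue [P, L, E, J, K]
Visit P → queue [L, E, J, K]
Visit L; enqueue D, I → queue [E, J, K, D, I]
Visit E; enqueue M → queue [J, K, D, I, M]
Visit J → queue [K, D, I, M]
Visit K → queue [D, I, M]
Visit D → queue [I, M]
Visit I → queue [M]
Visit M → queue []

Visit order: G, B, C, F, Q, A, H, N, O, P, L, E, J, K, D, I, M

P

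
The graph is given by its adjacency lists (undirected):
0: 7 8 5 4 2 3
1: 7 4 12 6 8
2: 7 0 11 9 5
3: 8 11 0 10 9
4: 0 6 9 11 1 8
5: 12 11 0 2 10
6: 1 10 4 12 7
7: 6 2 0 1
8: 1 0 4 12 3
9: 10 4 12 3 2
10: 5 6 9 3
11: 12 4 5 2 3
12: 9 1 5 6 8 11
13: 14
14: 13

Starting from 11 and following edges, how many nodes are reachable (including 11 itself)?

13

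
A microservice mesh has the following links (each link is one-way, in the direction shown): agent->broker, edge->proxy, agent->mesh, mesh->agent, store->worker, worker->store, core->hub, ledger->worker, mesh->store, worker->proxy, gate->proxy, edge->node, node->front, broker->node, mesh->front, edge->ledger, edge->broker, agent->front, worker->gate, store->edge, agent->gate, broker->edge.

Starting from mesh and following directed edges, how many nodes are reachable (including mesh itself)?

11

BFS from mesh visits: mesh, store, front, agent, worker, edge, gate, broker, proxy, node, ledger
Reachable nodes: 11 of 13 total.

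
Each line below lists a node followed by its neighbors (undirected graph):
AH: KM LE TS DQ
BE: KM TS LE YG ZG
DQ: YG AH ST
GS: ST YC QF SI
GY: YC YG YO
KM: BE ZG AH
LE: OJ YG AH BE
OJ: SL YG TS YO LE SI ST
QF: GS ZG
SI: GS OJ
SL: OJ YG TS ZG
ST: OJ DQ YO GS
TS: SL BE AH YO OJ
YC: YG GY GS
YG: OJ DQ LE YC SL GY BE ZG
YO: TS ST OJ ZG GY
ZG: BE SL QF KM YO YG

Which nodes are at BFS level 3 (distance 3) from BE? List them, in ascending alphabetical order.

Level 0: BE
Level 1: KM, LE, TS, YG, ZG
Level 2: AH, DQ, GY, OJ, QF, SL, YC, YO
Level 3: GS, SI, ST

GS, SI, ST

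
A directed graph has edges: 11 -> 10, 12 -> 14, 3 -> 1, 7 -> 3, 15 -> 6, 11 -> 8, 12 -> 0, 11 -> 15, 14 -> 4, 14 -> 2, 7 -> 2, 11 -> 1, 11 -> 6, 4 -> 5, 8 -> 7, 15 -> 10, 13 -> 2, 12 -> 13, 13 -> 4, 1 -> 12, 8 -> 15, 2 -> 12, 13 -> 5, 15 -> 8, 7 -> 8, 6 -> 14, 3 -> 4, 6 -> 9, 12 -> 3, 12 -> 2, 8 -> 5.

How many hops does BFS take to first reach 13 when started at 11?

Level 0: 11
Level 1: 1, 6, 8, 10, 15
Level 2: 5, 7, 9, 12, 14
Level 3: 0, 2, 3, 4, 13
13 first appears at level 3.

3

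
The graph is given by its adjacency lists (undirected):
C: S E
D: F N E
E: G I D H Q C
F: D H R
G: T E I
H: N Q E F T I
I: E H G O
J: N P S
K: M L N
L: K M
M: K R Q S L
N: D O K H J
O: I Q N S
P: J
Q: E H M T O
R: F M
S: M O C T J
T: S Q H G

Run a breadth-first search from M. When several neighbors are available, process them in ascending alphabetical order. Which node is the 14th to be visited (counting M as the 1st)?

J

Visit M; enqueue K, L, Q, R, S → queue [K, L, Q, R, S]
Visit K; enqueue N → queue [L, Q, R, S, N]
Visit L → queue [Q, R, S, N]
Visit Q; enqueue E, H, O, T → queue [R, S, N, E, H, O, T]
Visit R; enqueue F → queue [S, N, E, H, O, T, F]
Visit S; enqueue C, J → queue [N, E, H, O, T, F, C, J]
Visit N; enqueue D → queue [E, H, O, T, F, C, J, D]
Visit E; enqueue G, I → queue [H, O, T, F, C, J, D, G, I]
Visit H → queue [O, T, F, C, J, D, G, I]
Visit O → queue [T, F, C, J, D, G, I]
Visit T → queue [F, C, J, D, G, I]
Visit F → queue [C, J, D, G, I]
Visit C → queue [J, D, G, I]
Visit J; enqueue P → queue [D, G, I, P]
Visit D → queue [G, I, P]
Visit G → queue [I, P]
Visit I → queue [P]
Visit P → queue []

Visit order: M, K, L, Q, R, S, N, E, H, O, T, F, C, J, D, G, I, P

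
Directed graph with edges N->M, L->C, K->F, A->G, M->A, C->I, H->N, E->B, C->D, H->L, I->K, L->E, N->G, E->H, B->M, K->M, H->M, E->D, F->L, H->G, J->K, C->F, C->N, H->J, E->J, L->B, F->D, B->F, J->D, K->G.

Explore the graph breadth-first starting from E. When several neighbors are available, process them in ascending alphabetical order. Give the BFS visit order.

Visit E; enqueue B, D, H, J → queue [B, D, H, J]
Visit B; enqueue F, M → queue [D, H, J, F, M]
Visit D → queue [H, J, F, M]
Visit H; enqueue G, L, N → queue [J, F, M, G, L, N]
Visit J; enqueue K → queue [F, M, G, L, N, K]
Visit F → queue [M, G, L, N, K]
Visit M; enqueue A → queue [G, L, N, K, A]
Visit G → queue [L, N, K, A]
Visit L; enqueue C → queue [N, K, A, C]
Visit N → queue [K, A, C]
Visit K → queue [A, C]
Visit A → queue [C]
Visit C; enqueue I → queue [I]
Visit I → queue []

E -> B -> D -> H -> J -> F -> M -> G -> L -> N -> K -> A -> C -> I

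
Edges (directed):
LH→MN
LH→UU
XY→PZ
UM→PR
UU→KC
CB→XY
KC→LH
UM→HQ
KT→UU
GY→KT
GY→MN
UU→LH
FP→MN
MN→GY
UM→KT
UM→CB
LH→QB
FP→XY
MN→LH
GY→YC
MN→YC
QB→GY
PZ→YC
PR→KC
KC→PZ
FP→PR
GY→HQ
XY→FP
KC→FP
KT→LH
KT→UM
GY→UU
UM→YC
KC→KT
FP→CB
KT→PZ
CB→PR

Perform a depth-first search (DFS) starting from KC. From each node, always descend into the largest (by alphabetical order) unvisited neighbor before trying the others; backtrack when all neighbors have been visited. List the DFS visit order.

KC PZ YC LH UU QB GY MN KT UM PR HQ CB XY FP

Visit KC
KC → PZ
PZ → YC
KC → LH
LH → UU
LH → QB
QB → GY
GY → MN
GY → KT
KT → UM
UM → PR
UM → HQ
UM → CB
CB → XY
XY → FP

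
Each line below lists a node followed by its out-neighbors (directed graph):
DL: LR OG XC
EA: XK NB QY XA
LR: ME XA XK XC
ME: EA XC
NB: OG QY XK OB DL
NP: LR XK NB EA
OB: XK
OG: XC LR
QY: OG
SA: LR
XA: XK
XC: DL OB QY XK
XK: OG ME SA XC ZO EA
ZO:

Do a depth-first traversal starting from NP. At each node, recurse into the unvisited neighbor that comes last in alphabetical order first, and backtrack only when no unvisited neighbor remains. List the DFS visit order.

NP XK ZO XC QY OG LR XA ME EA NB OB DL SA

Visit NP
NP → XK
XK → ZO
XK → XC
XC → QY
QY → OG
OG → LR
LR → XA
LR → ME
ME → EA
EA → NB
NB → OB
NB → DL
XK → SA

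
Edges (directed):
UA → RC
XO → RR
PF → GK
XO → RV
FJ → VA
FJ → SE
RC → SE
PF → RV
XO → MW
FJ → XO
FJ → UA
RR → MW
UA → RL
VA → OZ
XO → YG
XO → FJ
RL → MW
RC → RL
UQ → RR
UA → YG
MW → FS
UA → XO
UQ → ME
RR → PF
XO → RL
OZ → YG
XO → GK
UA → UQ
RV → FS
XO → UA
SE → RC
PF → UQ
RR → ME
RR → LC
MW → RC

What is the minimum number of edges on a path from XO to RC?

2

Level 0: XO
Level 1: FJ, GK, MW, RL, RR, RV, UA, YG
Level 2: FS, LC, ME, PF, RC, SE, UQ, VA
Level 3: OZ
RC first appears at level 2.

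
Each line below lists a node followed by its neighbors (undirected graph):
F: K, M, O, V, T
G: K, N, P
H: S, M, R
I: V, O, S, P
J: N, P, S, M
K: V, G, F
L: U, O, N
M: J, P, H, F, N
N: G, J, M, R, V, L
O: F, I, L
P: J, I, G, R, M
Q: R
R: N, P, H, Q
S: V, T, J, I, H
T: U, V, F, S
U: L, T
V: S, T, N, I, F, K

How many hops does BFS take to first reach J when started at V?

Level 0: V
Level 1: F, I, K, N, S, T
Level 2: G, H, J, L, M, O, P, R, U
Level 3: Q
J first appears at level 2.

2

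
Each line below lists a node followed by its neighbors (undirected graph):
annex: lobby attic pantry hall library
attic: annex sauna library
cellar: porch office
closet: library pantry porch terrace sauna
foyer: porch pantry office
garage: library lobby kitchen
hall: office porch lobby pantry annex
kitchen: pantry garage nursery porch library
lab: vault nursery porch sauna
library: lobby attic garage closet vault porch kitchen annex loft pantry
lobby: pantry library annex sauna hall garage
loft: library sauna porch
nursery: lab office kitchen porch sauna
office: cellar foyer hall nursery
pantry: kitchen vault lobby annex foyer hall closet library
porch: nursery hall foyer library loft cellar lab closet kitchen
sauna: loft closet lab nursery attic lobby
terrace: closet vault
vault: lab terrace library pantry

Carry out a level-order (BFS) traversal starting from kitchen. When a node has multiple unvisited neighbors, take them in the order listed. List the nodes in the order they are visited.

kitchen pantry garage nursery porch library vault lobby annex foyer hall closet lab office sauna loft cellar attic terrace

Visit kitchen; enqueue pantry, garage, nursery, porch, library → queue [pantry, garage, nursery, porch, library]
Visit pantry; enqueue vault, lobby, annex, foyer, hall, closet → queue [garage, nursery, porch, library, vault, lobby, annex, foyer, hall, closet]
Visit garage → queue [nursery, porch, library, vault, lobby, annex, foyer, hall, closet]
Visit nursery; enqueue lab, office, sauna → queue [porch, library, vault, lobby, annex, foyer, hall, closet, lab, office, sauna]
Visit porch; enqueue loft, cellar → queue [library, vault, lobby, annex, foyer, hall, closet, lab, office, sauna, loft, cellar]
Visit library; enqueue attic → queue [vault, lobby, annex, foyer, hall, closet, lab, office, sauna, loft, cellar, attic]
Visit vault; enqueue terrace → queue [lobby, annex, foyer, hall, closet, lab, office, sauna, loft, cellar, attic, terrace]
Visit lobby → queue [annex, foyer, hall, closet, lab, office, sauna, loft, cellar, attic, terrace]
Visit annex → queue [foyer, hall, closet, lab, office, sauna, loft, cellar, attic, terrace]
Visit foyer → queue [hall, closet, lab, office, sauna, loft, cellar, attic, terrace]
Visit hall → queue [closet, lab, office, sauna, loft, cellar, attic, terrace]
Visit closet → queue [lab, office, sauna, loft, cellar, attic, terrace]
Visit lab → queue [office, sauna, loft, cellar, attic, terrace]
Visit office → queue [sauna, loft, cellar, attic, terrace]
Visit sauna → queue [loft, cellar, attic, terrace]
Visit loft → queue [cellar, attic, terrace]
Visit cellar → queue [attic, terrace]
Visit attic → queue [terrace]
Visit terrace → queue []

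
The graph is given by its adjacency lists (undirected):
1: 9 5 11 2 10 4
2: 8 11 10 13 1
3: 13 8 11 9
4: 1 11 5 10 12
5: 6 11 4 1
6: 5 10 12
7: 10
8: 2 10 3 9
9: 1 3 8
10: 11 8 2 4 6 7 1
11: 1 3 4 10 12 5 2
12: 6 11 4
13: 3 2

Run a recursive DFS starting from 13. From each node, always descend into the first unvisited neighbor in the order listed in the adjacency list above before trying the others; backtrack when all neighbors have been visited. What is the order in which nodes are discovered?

13 3 8 2 11 1 9 5 6 10 4 12 7

Visit 13
13 → 3
3 → 8
8 → 2
2 → 11
11 → 1
1 → 9
1 → 5
5 → 6
6 → 10
10 → 4
4 → 12
10 → 7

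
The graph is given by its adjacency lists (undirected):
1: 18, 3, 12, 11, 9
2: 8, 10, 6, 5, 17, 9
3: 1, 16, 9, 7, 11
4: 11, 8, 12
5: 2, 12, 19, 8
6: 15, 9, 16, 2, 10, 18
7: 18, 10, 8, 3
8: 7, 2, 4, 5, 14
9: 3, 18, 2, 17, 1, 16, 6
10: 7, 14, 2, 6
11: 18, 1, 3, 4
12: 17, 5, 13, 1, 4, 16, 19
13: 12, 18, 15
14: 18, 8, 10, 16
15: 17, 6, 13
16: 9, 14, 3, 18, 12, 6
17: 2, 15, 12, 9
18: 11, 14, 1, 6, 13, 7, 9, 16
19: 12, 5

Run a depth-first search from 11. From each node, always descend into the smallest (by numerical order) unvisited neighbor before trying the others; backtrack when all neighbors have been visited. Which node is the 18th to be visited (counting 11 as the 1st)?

17

Visit 11
11 → 1
1 → 3
3 → 7
7 → 8
8 → 2
2 → 5
5 → 12
12 → 4
12 → 13
13 → 15
15 → 6
6 → 9
9 → 16
16 → 14
14 → 10
14 → 18
9 → 17
12 → 19

Visit order: 11, 1, 3, 7, 8, 2, 5, 12, 4, 13, 15, 6, 9, 16, 14, 10, 18, 17, 19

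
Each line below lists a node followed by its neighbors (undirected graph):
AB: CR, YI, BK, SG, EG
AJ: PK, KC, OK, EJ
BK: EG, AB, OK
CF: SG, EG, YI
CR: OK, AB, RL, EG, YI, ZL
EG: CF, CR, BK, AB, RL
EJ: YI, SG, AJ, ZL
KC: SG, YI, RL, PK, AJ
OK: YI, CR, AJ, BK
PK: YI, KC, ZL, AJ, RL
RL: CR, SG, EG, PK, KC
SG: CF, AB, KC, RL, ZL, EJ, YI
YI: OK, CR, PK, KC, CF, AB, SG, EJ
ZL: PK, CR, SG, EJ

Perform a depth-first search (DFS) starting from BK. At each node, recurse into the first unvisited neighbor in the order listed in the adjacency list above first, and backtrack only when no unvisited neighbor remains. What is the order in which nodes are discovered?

BK -> EG -> CF -> SG -> AB -> CR -> OK -> YI -> PK -> KC -> RL -> AJ -> EJ -> ZL

Visit BK
BK → EG
EG → CF
CF → SG
SG → AB
AB → CR
CR → OK
OK → YI
YI → PK
PK → KC
KC → RL
KC → AJ
AJ → EJ
EJ → ZL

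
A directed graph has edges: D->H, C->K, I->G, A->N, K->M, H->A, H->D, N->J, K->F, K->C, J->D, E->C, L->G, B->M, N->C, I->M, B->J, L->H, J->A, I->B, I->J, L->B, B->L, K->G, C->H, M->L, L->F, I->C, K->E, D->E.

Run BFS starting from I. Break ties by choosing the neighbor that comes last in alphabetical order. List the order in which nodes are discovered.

Visit I; enqueue M, J, G, C, B → queue [M, J, G, C, B]
Visit M; enqueue L → queue [J, G, C, B, L]
Visit J; enqueue D, A → queue [G, C, B, L, D, A]
Visit G → queue [C, B, L, D, A]
Visit C; enqueue K, H → queue [B, L, D, A, K, H]
Visit B → queue [L, D, A, K, H]
Visit L; enqueue F → queue [D, A, K, H, F]
Visit D; enqueue E → queue [A, K, H, F, E]
Visit A; enqueue N → queue [K, H, F, E, N]
Visit K → queue [H, F, E, N]
Visit H → queue [F, E, N]
Visit F → queue [E, N]
Visit E → queue [N]
Visit N → queue []

I M J G C B L D A K H F E N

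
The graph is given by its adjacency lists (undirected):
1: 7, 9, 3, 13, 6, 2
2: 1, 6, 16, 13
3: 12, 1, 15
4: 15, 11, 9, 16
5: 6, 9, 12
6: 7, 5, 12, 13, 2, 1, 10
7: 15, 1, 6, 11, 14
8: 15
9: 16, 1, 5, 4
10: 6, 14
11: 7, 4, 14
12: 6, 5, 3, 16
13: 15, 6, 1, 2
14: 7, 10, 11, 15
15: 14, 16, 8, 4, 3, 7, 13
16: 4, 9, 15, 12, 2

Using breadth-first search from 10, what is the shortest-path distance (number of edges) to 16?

Level 0: 10
Level 1: 6, 14
Level 2: 1, 2, 5, 7, 11, 12, 13, 15
Level 3: 3, 4, 8, 9, 16
16 first appears at level 3.

3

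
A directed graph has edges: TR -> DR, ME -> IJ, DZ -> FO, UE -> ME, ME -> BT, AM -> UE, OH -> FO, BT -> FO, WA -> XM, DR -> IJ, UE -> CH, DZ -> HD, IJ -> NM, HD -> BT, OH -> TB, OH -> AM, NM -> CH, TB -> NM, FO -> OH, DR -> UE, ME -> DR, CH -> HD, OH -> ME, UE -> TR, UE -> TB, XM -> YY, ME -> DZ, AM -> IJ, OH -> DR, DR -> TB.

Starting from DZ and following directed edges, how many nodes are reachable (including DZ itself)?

14

BFS from DZ visits: DZ, FO, HD, OH, BT, AM, DR, ME, TB, IJ, UE, NM, CH, TR
Reachable nodes: 14 of 17 total.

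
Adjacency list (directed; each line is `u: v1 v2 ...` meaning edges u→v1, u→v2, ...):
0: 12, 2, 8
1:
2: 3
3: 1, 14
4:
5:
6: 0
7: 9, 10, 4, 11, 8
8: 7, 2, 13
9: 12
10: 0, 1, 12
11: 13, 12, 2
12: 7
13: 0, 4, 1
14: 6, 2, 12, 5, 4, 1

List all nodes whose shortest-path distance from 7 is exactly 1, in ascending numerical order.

Level 0: 7
Level 1: 4, 8, 9, 10, 11
Level 2: 0, 1, 2, 12, 13
Level 3: 3
Level 4: 14
Level 5: 5, 6

4, 8, 9, 10, 11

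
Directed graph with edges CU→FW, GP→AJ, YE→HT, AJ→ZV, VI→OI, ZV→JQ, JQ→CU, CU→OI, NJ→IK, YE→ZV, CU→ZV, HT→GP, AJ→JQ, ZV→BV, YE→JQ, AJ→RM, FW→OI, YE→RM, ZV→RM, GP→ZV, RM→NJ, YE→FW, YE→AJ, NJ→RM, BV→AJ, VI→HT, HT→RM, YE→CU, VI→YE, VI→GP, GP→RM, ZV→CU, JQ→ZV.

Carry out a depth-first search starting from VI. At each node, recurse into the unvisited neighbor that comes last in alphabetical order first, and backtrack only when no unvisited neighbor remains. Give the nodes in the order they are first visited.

VI → YE → ZV → RM → NJ → IK → JQ → CU → OI → FW → BV → AJ → HT → GP

Visit VI
VI → YE
YE → ZV
ZV → RM
RM → NJ
NJ → IK
ZV → JQ
JQ → CU
CU → OI
CU → FW
ZV → BV
BV → AJ
YE → HT
HT → GP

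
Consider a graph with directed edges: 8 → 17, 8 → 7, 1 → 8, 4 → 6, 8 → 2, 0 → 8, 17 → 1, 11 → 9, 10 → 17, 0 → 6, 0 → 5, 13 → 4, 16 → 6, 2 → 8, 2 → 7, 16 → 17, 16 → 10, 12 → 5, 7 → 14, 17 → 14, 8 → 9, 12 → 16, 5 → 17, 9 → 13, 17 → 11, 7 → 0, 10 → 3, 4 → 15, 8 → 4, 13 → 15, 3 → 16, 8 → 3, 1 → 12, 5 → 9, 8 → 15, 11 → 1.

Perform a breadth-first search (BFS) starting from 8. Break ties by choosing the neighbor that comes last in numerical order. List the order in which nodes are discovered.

8 17 15 9 7 4 3 2 14 11 1 13 0 6 16 12 5 10

Visit 8; enqueue 17, 15, 9, 7, 4, 3, 2 → queue [17, 15, 9, 7, 4, 3, 2]
Visit 17; enqueue 14, 11, 1 → queue [15, 9, 7, 4, 3, 2, 14, 11, 1]
Visit 15 → queue [9, 7, 4, 3, 2, 14, 11, 1]
Visit 9; enqueue 13 → queue [7, 4, 3, 2, 14, 11, 1, 13]
Visit 7; enqueue 0 → queue [4, 3, 2, 14, 11, 1, 13, 0]
Visit 4; enqueue 6 → queue [3, 2, 14, 11, 1, 13, 0, 6]
Visit 3; enqueue 16 → queue [2, 14, 11, 1, 13, 0, 6, 16]
Visit 2 → queue [14, 11, 1, 13, 0, 6, 16]
Visit 14 → queue [11, 1, 13, 0, 6, 16]
Visit 11 → queue [1, 13, 0, 6, 16]
Visit 1; enqueue 12 → queue [13, 0, 6, 16, 12]
Visit 13 → queue [0, 6, 16, 12]
Visit 0; enqueue 5 → queue [6, 16, 12, 5]
Visit 6 → queue [16, 12, 5]
Visit 16; enqueue 10 → queue [12, 5, 10]
Visit 12 → queue [5, 10]
Visit 5 → queue [10]
Visit 10 → queue []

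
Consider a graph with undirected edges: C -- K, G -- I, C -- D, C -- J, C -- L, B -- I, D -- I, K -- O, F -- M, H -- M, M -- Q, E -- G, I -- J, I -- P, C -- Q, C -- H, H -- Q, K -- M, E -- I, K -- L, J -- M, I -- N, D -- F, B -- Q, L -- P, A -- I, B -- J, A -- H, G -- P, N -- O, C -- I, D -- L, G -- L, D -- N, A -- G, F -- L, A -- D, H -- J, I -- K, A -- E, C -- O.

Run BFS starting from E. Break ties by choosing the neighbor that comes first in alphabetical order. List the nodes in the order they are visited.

Visit E; enqueue A, G, I → queue [A, G, I]
Visit A; enqueue D, H → queue [G, I, D, H]
Visit G; enqueue L, P → queue [I, D, H, L, P]
Visit I; enqueue B, C, J, K, N → queue [D, H, L, P, B, C, J, K, N]
Visit D; enqueue F → queue [H, L, P, B, C, J, K, N, F]
Visit H; enqueue M, Q → queue [L, P, B, C, J, K, N, F, M, Q]
Visit L → queue [P, B, C, J, K, N, F, M, Q]
Visit P → queue [B, C, J, K, N, F, M, Q]
Visit B → queue [C, J, K, N, F, M, Q]
Visit C; enqueue O → queue [J, K, N, F, M, Q, O]
Visit J → queue [K, N, F, M, Q, O]
Visit K → queue [N, F, M, Q, O]
Visit N → queue [F, M, Q, O]
Visit F → queue [M, Q, O]
Visit M → queue [Q, O]
Visit Q → queue [O]
Visit O → queue []

E → A → G → I → D → H → L → P → B → C → J → K → N → F → M → Q → O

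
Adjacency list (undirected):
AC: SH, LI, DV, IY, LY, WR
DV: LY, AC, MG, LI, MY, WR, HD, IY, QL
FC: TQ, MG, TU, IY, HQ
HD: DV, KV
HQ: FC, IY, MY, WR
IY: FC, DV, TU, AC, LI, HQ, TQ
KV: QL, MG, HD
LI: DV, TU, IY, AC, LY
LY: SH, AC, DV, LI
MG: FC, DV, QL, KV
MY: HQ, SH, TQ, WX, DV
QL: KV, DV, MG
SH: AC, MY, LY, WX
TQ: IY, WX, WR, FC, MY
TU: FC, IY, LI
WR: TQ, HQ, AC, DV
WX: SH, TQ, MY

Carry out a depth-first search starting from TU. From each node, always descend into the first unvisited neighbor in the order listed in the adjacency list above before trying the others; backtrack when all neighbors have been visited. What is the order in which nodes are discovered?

TU, FC, TQ, IY, DV, LY, SH, AC, LI, WR, HQ, MY, WX, MG, QL, KV, HD

Visit TU
TU → FC
FC → TQ
TQ → IY
IY → DV
DV → LY
LY → SH
SH → AC
AC → LI
AC → WR
WR → HQ
HQ → MY
MY → WX
DV → MG
MG → QL
QL → KV
KV → HD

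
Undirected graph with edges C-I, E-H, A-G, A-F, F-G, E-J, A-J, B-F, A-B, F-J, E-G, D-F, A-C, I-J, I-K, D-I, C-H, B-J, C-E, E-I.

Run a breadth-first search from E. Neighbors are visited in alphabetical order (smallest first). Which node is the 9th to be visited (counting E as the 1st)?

Visit E; enqueue C, G, H, I, J → queue [C, G, H, I, J]
Visit C; enqueue A → queue [G, H, I, J, A]
Visit G; enqueue F → queue [H, I, J, A, F]
Visit H → queue [I, J, A, F]
Visit I; enqueue D, K → queue [J, A, F, D, K]
Visit J; enqueue B → queue [A, F, D, K, B]
Visit A → queue [F, D, K, B]
Visit F → queue [D, K, B]
Visit D → queue [K, B]
Visit K → queue [B]
Visit B → queue []

Visit order: E, C, G, H, I, J, A, F, D, K, B

D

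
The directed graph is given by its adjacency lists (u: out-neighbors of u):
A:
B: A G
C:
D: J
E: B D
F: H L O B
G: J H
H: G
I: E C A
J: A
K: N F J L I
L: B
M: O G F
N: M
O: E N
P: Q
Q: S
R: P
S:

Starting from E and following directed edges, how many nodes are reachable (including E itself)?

BFS from E visits: E, B, D, A, G, J, H
Reachable nodes: 7 of 19 total.

7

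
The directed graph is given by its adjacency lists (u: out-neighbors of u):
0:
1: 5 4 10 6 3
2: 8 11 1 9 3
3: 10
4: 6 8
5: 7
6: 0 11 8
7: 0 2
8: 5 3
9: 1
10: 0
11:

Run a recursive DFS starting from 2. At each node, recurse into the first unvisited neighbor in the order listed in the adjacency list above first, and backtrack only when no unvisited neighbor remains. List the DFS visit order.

2 8 5 7 0 3 10 11 1 4 6 9

Visit 2
2 → 8
8 → 5
5 → 7
7 → 0
8 → 3
3 → 10
2 → 11
2 → 1
1 → 4
4 → 6
2 → 9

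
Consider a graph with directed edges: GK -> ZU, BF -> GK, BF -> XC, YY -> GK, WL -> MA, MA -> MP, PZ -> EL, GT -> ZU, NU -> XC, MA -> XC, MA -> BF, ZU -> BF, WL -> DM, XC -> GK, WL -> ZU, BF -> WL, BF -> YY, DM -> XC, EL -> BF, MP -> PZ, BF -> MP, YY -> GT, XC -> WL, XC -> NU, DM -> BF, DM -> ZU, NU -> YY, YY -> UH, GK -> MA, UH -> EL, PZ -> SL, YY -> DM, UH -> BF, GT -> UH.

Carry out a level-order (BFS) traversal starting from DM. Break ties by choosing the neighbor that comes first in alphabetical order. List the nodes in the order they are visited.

Visit DM; enqueue BF, XC, ZU → queue [BF, XC, ZU]
Visit BF; enqueue GK, MP, WL, YY → queue [XC, ZU, GK, MP, WL, YY]
Visit XC; enqueue NU → queue [ZU, GK, MP, WL, YY, NU]
Visit ZU → queue [GK, MP, WL, YY, NU]
Visit GK; enqueue MA → queue [MP, WL, YY, NU, MA]
Visit MP; enqueue PZ → queue [WL, YY, NU, MA, PZ]
Visit WL → queue [YY, NU, MA, PZ]
Visit YY; enqueue GT, UH → queue [NU, MA, PZ, GT, UH]
Visit NU → queue [MA, PZ, GT, UH]
Visit MA → queue [PZ, GT, UH]
Visit PZ; enqueue EL, SL → queue [GT, UH, EL, SL]
Visit GT → queue [UH, EL, SL]
Visit UH → queue [EL, SL]
Visit EL → queue [SL]
Visit SL → queue []

DM -> BF -> XC -> ZU -> GK -> MP -> WL -> YY -> NU -> MA -> PZ -> GT -> UH -> EL -> SL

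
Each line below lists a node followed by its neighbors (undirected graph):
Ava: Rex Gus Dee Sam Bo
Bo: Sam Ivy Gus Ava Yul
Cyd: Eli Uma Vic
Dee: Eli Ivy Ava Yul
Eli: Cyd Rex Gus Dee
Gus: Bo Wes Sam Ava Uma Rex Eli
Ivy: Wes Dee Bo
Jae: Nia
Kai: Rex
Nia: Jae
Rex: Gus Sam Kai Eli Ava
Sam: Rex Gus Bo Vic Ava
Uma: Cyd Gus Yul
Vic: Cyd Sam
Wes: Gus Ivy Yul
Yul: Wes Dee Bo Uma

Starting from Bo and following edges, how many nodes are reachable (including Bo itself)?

14

BFS from Bo visits: Bo, Ava, Gus, Ivy, Sam, Yul, Dee, Rex, Eli, Uma, Wes, Vic, Kai, Cyd
Reachable nodes: 14 of 16 total.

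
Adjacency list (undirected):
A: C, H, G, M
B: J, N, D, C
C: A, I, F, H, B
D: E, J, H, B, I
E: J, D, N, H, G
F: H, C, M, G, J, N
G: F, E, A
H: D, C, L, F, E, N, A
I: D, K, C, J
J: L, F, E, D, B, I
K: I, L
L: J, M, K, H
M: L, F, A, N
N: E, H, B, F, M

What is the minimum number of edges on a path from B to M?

2

Level 0: B
Level 1: C, D, J, N
Level 2: A, E, F, H, I, L, M
Level 3: G, K
M first appears at level 2.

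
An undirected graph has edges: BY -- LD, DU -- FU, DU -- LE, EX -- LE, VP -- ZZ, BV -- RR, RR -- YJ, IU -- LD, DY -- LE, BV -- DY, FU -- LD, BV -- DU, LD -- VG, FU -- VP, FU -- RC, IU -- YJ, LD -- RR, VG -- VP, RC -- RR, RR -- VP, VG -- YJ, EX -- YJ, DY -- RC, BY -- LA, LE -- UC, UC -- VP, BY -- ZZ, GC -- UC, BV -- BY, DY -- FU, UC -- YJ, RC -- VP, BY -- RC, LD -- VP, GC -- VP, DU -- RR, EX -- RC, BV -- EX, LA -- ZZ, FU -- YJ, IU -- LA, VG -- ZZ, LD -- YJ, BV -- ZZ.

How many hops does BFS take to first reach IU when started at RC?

Level 0: RC
Level 1: BY, DY, EX, FU, RR, VP
Level 2: BV, DU, GC, LA, LD, LE, UC, VG, YJ, ZZ
Level 3: IU
IU first appears at level 3.

3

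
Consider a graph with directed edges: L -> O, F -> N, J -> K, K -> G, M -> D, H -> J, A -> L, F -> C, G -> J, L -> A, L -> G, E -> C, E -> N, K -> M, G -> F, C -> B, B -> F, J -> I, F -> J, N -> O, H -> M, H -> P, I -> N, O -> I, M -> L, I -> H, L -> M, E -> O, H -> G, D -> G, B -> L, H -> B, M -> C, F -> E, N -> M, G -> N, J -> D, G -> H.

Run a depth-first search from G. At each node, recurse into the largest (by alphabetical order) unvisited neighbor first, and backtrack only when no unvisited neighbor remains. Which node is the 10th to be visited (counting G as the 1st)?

Visit G
G → N
N → O
O → I
I → H
H → P
H → M
M → L
L → A
M → D
M → C
C → B
B → F
F → J
J → K
F → E

Visit order: G, N, O, I, H, P, M, L, A, D, C, B, F, J, K, E

D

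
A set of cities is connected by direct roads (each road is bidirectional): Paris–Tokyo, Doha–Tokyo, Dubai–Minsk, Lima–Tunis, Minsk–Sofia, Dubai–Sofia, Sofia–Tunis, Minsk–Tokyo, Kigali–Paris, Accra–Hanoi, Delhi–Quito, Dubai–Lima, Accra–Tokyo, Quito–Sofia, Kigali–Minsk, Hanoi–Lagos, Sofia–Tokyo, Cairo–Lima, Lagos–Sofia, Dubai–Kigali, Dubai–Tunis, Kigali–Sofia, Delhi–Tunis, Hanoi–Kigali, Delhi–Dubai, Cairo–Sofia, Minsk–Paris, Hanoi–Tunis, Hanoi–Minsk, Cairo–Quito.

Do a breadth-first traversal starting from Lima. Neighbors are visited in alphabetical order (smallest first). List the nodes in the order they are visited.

Lima -> Cairo -> Dubai -> Tunis -> Quito -> Sofia -> Delhi -> Kigali -> Minsk -> Hanoi -> Lagos -> Tokyo -> Paris -> Accra -> Doha

Visit Lima; enqueue Cairo, Dubai, Tunis → queue [Cairo, Dubai, Tunis]
Visit Cairo; enqueue Quito, Sofia → queue [Dubai, Tunis, Quito, Sofia]
Visit Dubai; enqueue Delhi, Kigali, Minsk → queue [Tunis, Quito, Sofia, Delhi, Kigali, Minsk]
Visit Tunis; enqueue Hanoi → queue [Quito, Sofia, Delhi, Kigali, Minsk, Hanoi]
Visit Quito → queue [Sofia, Delhi, Kigali, Minsk, Hanoi]
Visit Sofia; enqueue Lagos, Tokyo → queue [Delhi, Kigali, Minsk, Hanoi, Lagos, Tokyo]
Visit Delhi → queue [Kigali, Minsk, Hanoi, Lagos, Tokyo]
Visit Kigali; enqueue Paris → queue [Minsk, Hanoi, Lagos, Tokyo, Paris]
Visit Minsk → queue [Hanoi, Lagos, Tokyo, Paris]
Visit Hanoi; enqueue Accra → queue [Lagos, Tokyo, Paris, Accra]
Visit Lagos → queue [Tokyo, Paris, Accra]
Visit Tokyo; enqueue Doha → queue [Paris, Accra, Doha]
Visit Paris → queue [Accra, Doha]
Visit Accra → queue [Doha]
Visit Doha → queue []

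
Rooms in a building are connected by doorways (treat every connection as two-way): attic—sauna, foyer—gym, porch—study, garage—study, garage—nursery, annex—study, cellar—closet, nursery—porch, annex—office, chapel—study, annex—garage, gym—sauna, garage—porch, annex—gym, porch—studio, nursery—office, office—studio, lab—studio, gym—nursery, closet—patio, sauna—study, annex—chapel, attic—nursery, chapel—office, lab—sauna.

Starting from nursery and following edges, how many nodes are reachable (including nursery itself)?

13

BFS from nursery visits: nursery, porch, office, gym, garage, attic, study, studio, chapel, annex, sauna, foyer, lab
Reachable nodes: 13 of 16 total.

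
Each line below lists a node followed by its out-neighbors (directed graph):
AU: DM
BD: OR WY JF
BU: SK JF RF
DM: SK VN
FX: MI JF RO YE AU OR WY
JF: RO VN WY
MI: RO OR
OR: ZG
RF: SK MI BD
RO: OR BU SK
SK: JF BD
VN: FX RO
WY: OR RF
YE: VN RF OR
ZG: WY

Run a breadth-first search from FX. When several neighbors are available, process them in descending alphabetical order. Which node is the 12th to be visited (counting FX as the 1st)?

BU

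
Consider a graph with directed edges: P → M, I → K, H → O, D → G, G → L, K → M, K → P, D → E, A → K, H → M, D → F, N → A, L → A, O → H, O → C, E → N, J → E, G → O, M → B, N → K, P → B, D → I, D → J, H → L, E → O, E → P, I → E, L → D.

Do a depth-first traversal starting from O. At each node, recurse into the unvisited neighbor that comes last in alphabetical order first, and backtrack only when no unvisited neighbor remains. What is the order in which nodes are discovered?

O, H, M, B, L, D, J, E, P, N, K, A, I, G, F, C

Visit O
O → H
H → M
M → B
H → L
L → D
D → J
J → E
E → P
E → N
N → K
N → A
D → I
D → G
D → F
O → C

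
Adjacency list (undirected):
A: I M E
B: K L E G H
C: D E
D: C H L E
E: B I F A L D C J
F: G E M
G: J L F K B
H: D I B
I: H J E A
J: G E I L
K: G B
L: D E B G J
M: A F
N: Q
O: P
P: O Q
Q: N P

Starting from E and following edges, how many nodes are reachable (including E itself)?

BFS from E visits: E, A, B, C, D, F, I, J, L, M, G, H, K
Reachable nodes: 13 of 17 total.

13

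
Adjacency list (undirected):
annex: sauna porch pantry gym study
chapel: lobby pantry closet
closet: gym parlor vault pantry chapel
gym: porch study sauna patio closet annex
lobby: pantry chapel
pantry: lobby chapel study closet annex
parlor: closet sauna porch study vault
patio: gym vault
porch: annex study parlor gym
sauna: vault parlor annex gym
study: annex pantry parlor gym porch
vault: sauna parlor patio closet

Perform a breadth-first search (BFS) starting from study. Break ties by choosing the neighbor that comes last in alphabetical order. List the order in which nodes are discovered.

study, porch, parlor, pantry, gym, annex, vault, sauna, closet, lobby, chapel, patio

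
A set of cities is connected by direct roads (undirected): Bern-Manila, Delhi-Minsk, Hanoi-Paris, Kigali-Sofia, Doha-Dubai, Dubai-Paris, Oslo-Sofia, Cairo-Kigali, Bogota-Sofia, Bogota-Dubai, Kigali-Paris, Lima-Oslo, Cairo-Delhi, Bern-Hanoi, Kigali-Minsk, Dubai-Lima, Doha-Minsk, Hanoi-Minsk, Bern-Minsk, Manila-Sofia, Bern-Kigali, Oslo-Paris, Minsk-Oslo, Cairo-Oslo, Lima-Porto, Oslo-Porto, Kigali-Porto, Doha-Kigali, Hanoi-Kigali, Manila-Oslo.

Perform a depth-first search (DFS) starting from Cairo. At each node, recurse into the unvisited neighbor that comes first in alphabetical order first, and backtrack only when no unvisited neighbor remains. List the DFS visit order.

Cairo, Delhi, Minsk, Bern, Hanoi, Kigali, Doha, Dubai, Bogota, Sofia, Manila, Oslo, Lima, Porto, Paris

Visit Cairo
Cairo → Delhi
Delhi → Minsk
Minsk → Bern
Bern → Hanoi
Hanoi → Kigali
Kigali → Doha
Doha → Dubai
Dubai → Bogota
Bogota → Sofia
Sofia → Manila
Manila → Oslo
Oslo → Lima
Lima → Porto
Oslo → Paris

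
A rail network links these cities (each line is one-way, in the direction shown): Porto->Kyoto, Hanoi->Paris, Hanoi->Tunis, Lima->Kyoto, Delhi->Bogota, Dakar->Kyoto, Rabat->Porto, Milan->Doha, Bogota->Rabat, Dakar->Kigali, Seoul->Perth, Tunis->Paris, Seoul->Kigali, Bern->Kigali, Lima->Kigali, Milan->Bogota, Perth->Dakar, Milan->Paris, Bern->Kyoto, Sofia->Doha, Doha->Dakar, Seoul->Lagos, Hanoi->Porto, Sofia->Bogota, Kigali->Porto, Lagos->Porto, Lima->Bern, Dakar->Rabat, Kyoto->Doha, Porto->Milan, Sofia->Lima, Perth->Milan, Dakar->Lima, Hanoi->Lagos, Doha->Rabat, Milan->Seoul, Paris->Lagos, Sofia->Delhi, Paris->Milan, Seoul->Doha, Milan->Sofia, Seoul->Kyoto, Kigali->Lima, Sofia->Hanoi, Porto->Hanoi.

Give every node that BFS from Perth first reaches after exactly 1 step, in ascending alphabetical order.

Dakar, Milan

Level 0: Perth
Level 1: Dakar, Milan
Level 2: Bogota, Doha, Kigali, Kyoto, Lima, Paris, Rabat, Seoul, Sofia
Level 3: Bern, Delhi, Hanoi, Lagos, Porto
Level 4: Tunis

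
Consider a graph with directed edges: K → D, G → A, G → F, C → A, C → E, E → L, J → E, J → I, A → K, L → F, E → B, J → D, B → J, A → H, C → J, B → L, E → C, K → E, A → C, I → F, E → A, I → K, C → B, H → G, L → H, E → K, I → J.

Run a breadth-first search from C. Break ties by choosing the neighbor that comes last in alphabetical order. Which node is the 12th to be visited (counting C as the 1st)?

Visit C; enqueue J, E, B, A → queue [J, E, B, A]
Visit J; enqueue I, D → queue [E, B, A, I, D]
Visit E; enqueue L, K → queue [B, A, I, D, L, K]
Visit B → queue [A, I, D, L, K]
Visit A; enqueue H → queue [I, D, L, K, H]
Visit I; enqueue F → queue [D, L, K, H, F]
Visit D → queue [L, K, H, F]
Visit L → queue [K, H, F]
Visit K → queue [H, F]
Visit H; enqueue G → queue [F, G]
Visit F → queue [G]
Visit G → queue []

Visit order: C, J, E, B, A, I, D, L, K, H, F, G

G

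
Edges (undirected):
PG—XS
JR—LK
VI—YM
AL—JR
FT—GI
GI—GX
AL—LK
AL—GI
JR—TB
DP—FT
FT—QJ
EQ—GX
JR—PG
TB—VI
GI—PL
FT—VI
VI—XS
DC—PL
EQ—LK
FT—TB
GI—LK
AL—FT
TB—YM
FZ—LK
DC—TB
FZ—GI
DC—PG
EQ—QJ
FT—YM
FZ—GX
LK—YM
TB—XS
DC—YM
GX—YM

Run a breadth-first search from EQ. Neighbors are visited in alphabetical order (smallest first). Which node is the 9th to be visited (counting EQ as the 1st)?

JR

Visit EQ; enqueue GX, LK, QJ → queue [GX, LK, QJ]
Visit GX; enqueue FZ, GI, YM → queue [LK, QJ, FZ, GI, YM]
Visit LK; enqueue AL, JR → queue [QJ, FZ, GI, YM, AL, JR]
Visit QJ; enqueue FT → queue [FZ, GI, YM, AL, JR, FT]
Visit FZ → queue [GI, YM, AL, JR, FT]
Visit GI; enqueue PL → queue [YM, AL, JR, FT, PL]
Visit YM; enqueue DC, TB, VI → queue [AL, JR, FT, PL, DC, TB, VI]
Visit AL → queue [JR, FT, PL, DC, TB, VI]
Visit JR; enqueue PG → queue [FT, PL, DC, TB, VI, PG]
Visit FT; enqueue DP → queue [PL, DC, TB, VI, PG, DP]
Visit PL → queue [DC, TB, VI, PG, DP]
Visit DC → queue [TB, VI, PG, DP]
Visit TB; enqueue XS → queue [VI, PG, DP, XS]
Visit VI → queue [PG, DP, XS]
Visit PG → queue [DP, XS]
Visit DP → queue [XS]
Visit XS → queue []

Visit order: EQ, GX, LK, QJ, FZ, GI, YM, AL, JR, FT, PL, DC, TB, VI, PG, DP, XS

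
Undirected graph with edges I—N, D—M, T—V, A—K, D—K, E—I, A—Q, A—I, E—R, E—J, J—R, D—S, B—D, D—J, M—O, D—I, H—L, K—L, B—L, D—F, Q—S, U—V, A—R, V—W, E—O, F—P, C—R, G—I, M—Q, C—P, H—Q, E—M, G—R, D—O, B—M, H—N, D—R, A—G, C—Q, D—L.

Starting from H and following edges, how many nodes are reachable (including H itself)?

19

BFS from H visits: H, Q, N, L, S, M, C, A, I, K, D, B, O, E, R, P, G, J, F
Reachable nodes: 19 of 23 total.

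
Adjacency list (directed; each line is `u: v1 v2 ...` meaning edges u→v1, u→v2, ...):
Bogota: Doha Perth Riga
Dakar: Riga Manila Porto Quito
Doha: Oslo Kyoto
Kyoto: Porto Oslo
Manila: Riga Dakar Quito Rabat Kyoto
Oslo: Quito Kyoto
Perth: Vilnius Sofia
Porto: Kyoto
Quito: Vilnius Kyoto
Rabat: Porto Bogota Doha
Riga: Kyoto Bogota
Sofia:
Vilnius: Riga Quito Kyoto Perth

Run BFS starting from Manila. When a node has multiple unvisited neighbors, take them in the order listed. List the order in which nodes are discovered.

Manila -> Riga -> Dakar -> Quito -> Rabat -> Kyoto -> Bogota -> Porto -> Vilnius -> Doha -> Oslo -> Perth -> Sofia

Visit Manila; enqueue Riga, Dakar, Quito, Rabat, Kyoto → queue [Riga, Dakar, Quito, Rabat, Kyoto]
Visit Riga; enqueue Bogota → queue [Dakar, Quito, Rabat, Kyoto, Bogota]
Visit Dakar; enqueue Porto → queue [Quito, Rabat, Kyoto, Bogota, Porto]
Visit Quito; enqueue Vilnius → queue [Rabat, Kyoto, Bogota, Porto, Vilnius]
Visit Rabat; enqueue Doha → queue [Kyoto, Bogota, Porto, Vilnius, Doha]
Visit Kyoto; enqueue Oslo → queue [Bogota, Porto, Vilnius, Doha, Oslo]
Visit Bogota; enqueue Perth → queue [Porto, Vilnius, Doha, Oslo, Perth]
Visit Porto → queue [Vilnius, Doha, Oslo, Perth]
Visit Vilnius → queue [Doha, Oslo, Perth]
Visit Doha → queue [Oslo, Perth]
Visit Oslo → queue [Perth]
Visit Perth; enqueue Sofia → queue [Sofia]
Visit Sofia → queue []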